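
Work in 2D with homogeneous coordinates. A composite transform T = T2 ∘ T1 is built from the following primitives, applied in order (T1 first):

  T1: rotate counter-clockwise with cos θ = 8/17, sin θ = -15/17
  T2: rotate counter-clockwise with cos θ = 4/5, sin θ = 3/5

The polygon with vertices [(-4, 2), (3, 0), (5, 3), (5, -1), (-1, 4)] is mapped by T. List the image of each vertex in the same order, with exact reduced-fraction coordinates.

T1 rotate counter-clockwise with cos θ = 8/17, sin θ = -15/17: (-4, 2) → (-2/17, 76/17); (3, 0) → (24/17, -45/17); (5, 3) → (5, -3); (5, -1) → (25/17, -83/17); (-1, 4) → (52/17, 47/17)
T2 rotate counter-clockwise with cos θ = 4/5, sin θ = 3/5: (-2/17, 76/17) → (-236/85, 298/85); (24/17, -45/17) → (231/85, -108/85); (5, -3) → (29/5, 3/5); (25/17, -83/17) → (349/85, -257/85); (52/17, 47/17) → (67/85, 344/85)

image vertices: (-236/85, 298/85), (231/85, -108/85), (29/5, 3/5), (349/85, -257/85), (67/85, 344/85)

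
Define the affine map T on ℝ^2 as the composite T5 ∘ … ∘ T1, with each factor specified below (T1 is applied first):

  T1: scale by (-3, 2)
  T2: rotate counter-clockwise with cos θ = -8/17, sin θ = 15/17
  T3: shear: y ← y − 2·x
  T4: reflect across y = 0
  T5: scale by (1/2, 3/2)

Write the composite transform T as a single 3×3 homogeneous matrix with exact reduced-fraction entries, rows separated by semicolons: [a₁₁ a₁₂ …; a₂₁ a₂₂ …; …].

T = [12/17 -15/17 0; 279/34 -66/17 0; 0 0 1]

T1 = [-3 0 0; 0 2 0; 0 0 1]
T2·T1 = [24/17 -30/17 0; -45/17 -16/17 0; 0 0 1]
T3·…·T1 = [24/17 -30/17 0; -93/17 44/17 0; 0 0 1]
T4·…·T1 = [24/17 -30/17 0; 93/17 -44/17 0; 0 0 1]
T5·…·T1 = [12/17 -15/17 0; 279/34 -66/17 0; 0 0 1]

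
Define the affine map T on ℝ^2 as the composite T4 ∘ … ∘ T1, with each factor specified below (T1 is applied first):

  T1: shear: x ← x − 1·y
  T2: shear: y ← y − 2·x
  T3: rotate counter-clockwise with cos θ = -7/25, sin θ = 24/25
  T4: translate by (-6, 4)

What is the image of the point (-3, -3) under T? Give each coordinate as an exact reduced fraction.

T1 shear: x ← x − 1·y: (-3, -3) → (0, -3)
T2 shear: y ← y − 2·x: (0, -3) → (0, -3)
T3 rotate counter-clockwise with cos θ = -7/25, sin θ = 24/25: (0, -3) → (72/25, 21/25)
T4 translate by (-6, 4): (72/25, 21/25) → (-78/25, 121/25)

T(p) = (-78/25, 121/25)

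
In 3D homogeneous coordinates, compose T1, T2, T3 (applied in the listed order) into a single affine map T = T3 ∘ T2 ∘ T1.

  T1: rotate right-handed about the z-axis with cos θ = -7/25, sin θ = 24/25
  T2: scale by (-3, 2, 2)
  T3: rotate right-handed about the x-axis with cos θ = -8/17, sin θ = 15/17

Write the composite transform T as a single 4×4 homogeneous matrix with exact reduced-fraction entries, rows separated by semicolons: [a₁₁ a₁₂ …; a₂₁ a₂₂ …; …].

T1 = [-7/25 -24/25 0 0; 24/25 -7/25 0 0; 0 0 1 0; 0 0 0 1]
T2·T1 = [21/25 72/25 0 0; 48/25 -14/25 0 0; 0 0 2 0; 0 0 0 1]
T3·…·T1 = [21/25 72/25 0 0; -384/425 112/425 -30/17 0; 144/85 -42/85 -16/17 0; 0 0 0 1]

T = [21/25 72/25 0 0; -384/425 112/425 -30/17 0; 144/85 -42/85 -16/17 0; 0 0 0 1]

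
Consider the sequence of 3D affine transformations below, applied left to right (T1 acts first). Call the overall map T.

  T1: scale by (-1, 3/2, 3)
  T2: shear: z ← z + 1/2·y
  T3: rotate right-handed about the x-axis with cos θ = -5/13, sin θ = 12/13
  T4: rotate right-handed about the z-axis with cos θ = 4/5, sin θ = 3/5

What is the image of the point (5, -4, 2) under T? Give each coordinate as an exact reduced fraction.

T1 scale by (-1, 3/2, 3): (5, -4, 2) → (-5, -6, 6)
T2 shear: z ← z + 1/2·y: (-5, -6, 6) → (-5, -6, 3)
T3 rotate right-handed about the x-axis with cos θ = -5/13, sin θ = 12/13: (-5, -6, 3) → (-5, -6/13, -87/13)
T4 rotate right-handed about the z-axis with cos θ = 4/5, sin θ = 3/5: (-5, -6/13, -87/13) → (-242/65, -219/65, -87/13)

T(p) = (-242/65, -219/65, -87/13)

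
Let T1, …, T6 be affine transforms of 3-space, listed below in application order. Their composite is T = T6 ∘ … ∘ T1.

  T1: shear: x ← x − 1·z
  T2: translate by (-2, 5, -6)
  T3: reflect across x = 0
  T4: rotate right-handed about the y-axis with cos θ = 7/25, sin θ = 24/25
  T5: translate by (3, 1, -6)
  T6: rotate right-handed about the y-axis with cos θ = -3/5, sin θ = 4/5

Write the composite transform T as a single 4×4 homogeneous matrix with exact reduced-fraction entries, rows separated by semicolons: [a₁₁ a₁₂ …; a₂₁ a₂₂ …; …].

T1 = [1 0 -1 0; 0 1 0 0; 0 0 1 0; 0 0 0 1]
T2·T1 = [1 0 -1 -2; 0 1 0 5; 0 0 1 -6; 0 0 0 1]
T3·…·T1 = [-1 0 1 2; 0 1 0 5; 0 0 1 -6; 0 0 0 1]
T4·…·T1 = [-7/25 0 31/25 -26/5; 0 1 0 5; 24/25 0 -17/25 -18/5; 0 0 0 1]
T5·…·T1 = [-7/25 0 31/25 -11/5; 0 1 0 6; 24/25 0 -17/25 -48/5; 0 0 0 1]
T6·…·T1 = [117/125 0 -161/125 -159/25; 0 1 0 6; -44/125 0 -73/125 188/25; 0 0 0 1]

T = [117/125 0 -161/125 -159/25; 0 1 0 6; -44/125 0 -73/125 188/25; 0 0 0 1]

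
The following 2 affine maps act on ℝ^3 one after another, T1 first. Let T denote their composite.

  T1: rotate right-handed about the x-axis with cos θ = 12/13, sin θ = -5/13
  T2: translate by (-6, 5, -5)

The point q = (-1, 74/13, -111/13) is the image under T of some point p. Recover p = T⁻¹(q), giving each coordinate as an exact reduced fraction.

T1 = [1 0 0 0; 0 12/13 5/13 0; 0 -5/13 12/13 0; 0 0 0 1]
T2·T1 = [1 0 0 -6; 0 12/13 5/13 5; 0 -5/13 12/13 -5; 0 0 0 1]
det M = 1; M⁻¹ = [1 0 0 6; 0 12/13 -5/13 -85/13; 0 5/13 12/13 35/13; 0 0 0 1]
M⁻¹ · (-1, 74/13, -111/13)ᵀ = (5, 2, -3)ᵀ

p = (5, 2, -3)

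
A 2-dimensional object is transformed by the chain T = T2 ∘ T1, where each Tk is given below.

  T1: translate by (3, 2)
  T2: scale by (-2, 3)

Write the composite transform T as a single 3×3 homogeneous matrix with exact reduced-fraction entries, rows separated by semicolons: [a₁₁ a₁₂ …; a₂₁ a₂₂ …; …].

T = [-2 0 -6; 0 3 6; 0 0 1]

T1 = [1 0 3; 0 1 2; 0 0 1]
T2·T1 = [-2 0 -6; 0 3 6; 0 0 1]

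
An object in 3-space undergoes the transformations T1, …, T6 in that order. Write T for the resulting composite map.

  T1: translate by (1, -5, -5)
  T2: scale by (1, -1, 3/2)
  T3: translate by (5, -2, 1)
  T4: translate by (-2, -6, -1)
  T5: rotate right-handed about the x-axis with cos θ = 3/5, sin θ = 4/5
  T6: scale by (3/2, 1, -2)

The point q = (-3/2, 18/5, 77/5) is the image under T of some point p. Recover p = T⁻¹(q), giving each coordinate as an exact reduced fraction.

p = (-5, 1, 0)

T1 = [1 0 0 1; 0 1 0 -5; 0 0 1 -5; 0 0 0 1]
T2·T1 = [1 0 0 1; 0 -1 0 5; 0 0 3/2 -15/2; 0 0 0 1]
T3·…·T1 = [1 0 0 6; 0 -1 0 3; 0 0 3/2 -13/2; 0 0 0 1]
T4·…·T1 = [1 0 0 4; 0 -1 0 -3; 0 0 3/2 -15/2; 0 0 0 1]
T5·…·T1 = [1 0 0 4; 0 -3/5 -6/5 21/5; 0 -4/5 9/10 -69/10; 0 0 0 1]
T6·…·T1 = [3/2 0 0 6; 0 -3/5 -6/5 21/5; 0 8/5 -9/5 69/5; 0 0 0 1]
det M = 9/2; M⁻¹ = [2/3 0 0 -4; 0 -3/5 2/5 -3; 0 -8/15 -1/5 5; 0 0 0 1]
M⁻¹ · (-3/2, 18/5, 77/5)ᵀ = (-5, 1, 0)ᵀ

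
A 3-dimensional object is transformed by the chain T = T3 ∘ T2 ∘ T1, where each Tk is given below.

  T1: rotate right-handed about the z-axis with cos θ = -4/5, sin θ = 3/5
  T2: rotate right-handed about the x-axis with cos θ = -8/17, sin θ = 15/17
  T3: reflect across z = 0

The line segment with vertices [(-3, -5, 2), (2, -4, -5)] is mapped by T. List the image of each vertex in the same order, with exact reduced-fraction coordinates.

image vertices: (27/5, -14/5, -1), (4/5, 199/85, -106/17)

T1 rotate right-handed about the z-axis with cos θ = -4/5, sin θ = 3/5: (-3, -5, 2) → (27/5, 11/5, 2); (2, -4, -5) → (4/5, 22/5, -5)
T2 rotate right-handed about the x-axis with cos θ = -8/17, sin θ = 15/17: (27/5, 11/5, 2) → (27/5, -14/5, 1); (4/5, 22/5, -5) → (4/5, 199/85, 106/17)
T3 reflect across z = 0: (27/5, -14/5, 1) → (27/5, -14/5, -1); (4/5, 199/85, 106/17) → (4/5, 199/85, -106/17)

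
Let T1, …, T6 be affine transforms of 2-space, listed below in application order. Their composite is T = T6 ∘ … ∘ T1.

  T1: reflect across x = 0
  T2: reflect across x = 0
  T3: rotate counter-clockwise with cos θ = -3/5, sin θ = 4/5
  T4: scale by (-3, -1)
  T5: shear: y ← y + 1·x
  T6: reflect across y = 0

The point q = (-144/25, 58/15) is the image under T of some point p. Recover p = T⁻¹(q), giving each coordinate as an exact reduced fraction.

T1 = [-1 0 0; 0 1 0; 0 0 1]
T2·T1 = [1 0 0; 0 1 0; 0 0 1]
T3·…·T1 = [-3/5 -4/5 0; 4/5 -3/5 0; 0 0 1]
T4·…·T1 = [9/5 12/5 0; -4/5 3/5 0; 0 0 1]
T5·…·T1 = [9/5 12/5 0; 1 3 0; 0 0 1]
T6·…·T1 = [9/5 12/5 0; -1 -3 0; 0 0 1]
det M = -3; M⁻¹ = [1 4/5 0; -1/3 -3/5 0; 0 0 1]
M⁻¹ · (-144/25, 58/15)ᵀ = (-8/3, -2/5)ᵀ

p = (-8/3, -2/5)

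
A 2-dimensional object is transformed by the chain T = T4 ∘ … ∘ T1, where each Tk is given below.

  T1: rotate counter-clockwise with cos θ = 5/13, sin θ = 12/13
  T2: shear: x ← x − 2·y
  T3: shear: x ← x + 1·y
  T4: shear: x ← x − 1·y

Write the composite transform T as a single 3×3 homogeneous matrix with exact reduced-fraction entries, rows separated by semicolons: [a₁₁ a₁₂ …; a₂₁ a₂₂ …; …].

T = [-19/13 -22/13 0; 12/13 5/13 0; 0 0 1]

T1 = [5/13 -12/13 0; 12/13 5/13 0; 0 0 1]
T2·T1 = [-19/13 -22/13 0; 12/13 5/13 0; 0 0 1]
T3·…·T1 = [-7/13 -17/13 0; 12/13 5/13 0; 0 0 1]
T4·…·T1 = [-19/13 -22/13 0; 12/13 5/13 0; 0 0 1]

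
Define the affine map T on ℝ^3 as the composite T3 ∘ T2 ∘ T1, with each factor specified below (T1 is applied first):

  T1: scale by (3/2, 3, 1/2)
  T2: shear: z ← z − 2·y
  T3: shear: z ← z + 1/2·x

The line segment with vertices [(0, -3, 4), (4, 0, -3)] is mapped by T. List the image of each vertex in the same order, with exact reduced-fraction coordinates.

T1 scale by (3/2, 3, 1/2): (0, -3, 4) → (0, -9, 2); (4, 0, -3) → (6, 0, -3/2)
T2 shear: z ← z − 2·y: (0, -9, 2) → (0, -9, 20); (6, 0, -3/2) → (6, 0, -3/2)
T3 shear: z ← z + 1/2·x: (0, -9, 20) → (0, -9, 20); (6, 0, -3/2) → (6, 0, 3/2)

image vertices: (0, -9, 20), (6, 0, 3/2)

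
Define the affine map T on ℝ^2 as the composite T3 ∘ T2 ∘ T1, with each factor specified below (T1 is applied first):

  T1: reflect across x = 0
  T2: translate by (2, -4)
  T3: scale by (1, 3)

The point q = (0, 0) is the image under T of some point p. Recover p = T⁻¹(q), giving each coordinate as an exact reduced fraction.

p = (2, 4)

T1 = [-1 0 0; 0 1 0; 0 0 1]
T2·T1 = [-1 0 2; 0 1 -4; 0 0 1]
T3·…·T1 = [-1 0 2; 0 3 -12; 0 0 1]
det M = -3; M⁻¹ = [-1 0 2; 0 1/3 4; 0 0 1]
M⁻¹ · (0, 0)ᵀ = (2, 4)ᵀ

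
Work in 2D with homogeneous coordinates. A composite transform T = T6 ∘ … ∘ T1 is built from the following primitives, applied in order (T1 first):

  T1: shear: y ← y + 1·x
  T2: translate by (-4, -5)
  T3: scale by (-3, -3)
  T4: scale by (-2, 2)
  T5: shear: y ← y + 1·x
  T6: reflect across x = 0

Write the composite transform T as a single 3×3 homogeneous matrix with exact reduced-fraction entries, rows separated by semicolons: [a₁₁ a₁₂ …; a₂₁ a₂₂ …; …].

T = [-6 0 24; 0 -6 6; 0 0 1]

T1 = [1 0 0; 1 1 0; 0 0 1]
T2·T1 = [1 0 -4; 1 1 -5; 0 0 1]
T3·…·T1 = [-3 0 12; -3 -3 15; 0 0 1]
T4·…·T1 = [6 0 -24; -6 -6 30; 0 0 1]
T5·…·T1 = [6 0 -24; 0 -6 6; 0 0 1]
T6·…·T1 = [-6 0 24; 0 -6 6; 0 0 1]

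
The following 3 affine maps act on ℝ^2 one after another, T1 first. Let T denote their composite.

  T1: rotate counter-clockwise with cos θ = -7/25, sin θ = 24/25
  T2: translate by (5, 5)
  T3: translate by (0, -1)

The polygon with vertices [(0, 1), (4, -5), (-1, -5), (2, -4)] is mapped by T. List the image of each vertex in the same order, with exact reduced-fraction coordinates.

image vertices: (101/25, 93/25), (217/25, 231/25), (252/25, 111/25), (207/25, 176/25)

T1 rotate counter-clockwise with cos θ = -7/25, sin θ = 24/25: (0, 1) → (-24/25, -7/25); (4, -5) → (92/25, 131/25); (-1, -5) → (127/25, 11/25); (2, -4) → (82/25, 76/25)
T2 translate by (5, 5): (-24/25, -7/25) → (101/25, 118/25); (92/25, 131/25) → (217/25, 256/25); (127/25, 11/25) → (252/25, 136/25); (82/25, 76/25) → (207/25, 201/25)
T3 translate by (0, -1): (101/25, 118/25) → (101/25, 93/25); (217/25, 256/25) → (217/25, 231/25); (252/25, 136/25) → (252/25, 111/25); (207/25, 201/25) → (207/25, 176/25)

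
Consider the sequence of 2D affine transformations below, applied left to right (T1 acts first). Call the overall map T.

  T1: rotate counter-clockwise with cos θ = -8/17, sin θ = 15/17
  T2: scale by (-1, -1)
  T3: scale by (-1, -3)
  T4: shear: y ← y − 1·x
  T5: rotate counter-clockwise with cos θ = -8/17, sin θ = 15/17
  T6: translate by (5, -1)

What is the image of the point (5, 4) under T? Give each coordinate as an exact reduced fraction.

T1 rotate counter-clockwise with cos θ = -8/17, sin θ = 15/17: (5, 4) → (-100/17, 43/17)
T2 scale by (-1, -1): (-100/17, 43/17) → (100/17, -43/17)
T3 scale by (-1, -3): (100/17, -43/17) → (-100/17, 129/17)
T4 shear: y ← y − 1·x: (-100/17, 129/17) → (-100/17, 229/17)
T5 rotate counter-clockwise with cos θ = -8/17, sin θ = 15/17: (-100/17, 229/17) → (-155/17, -196/17)
T6 translate by (5, -1): (-155/17, -196/17) → (-70/17, -213/17)

T(p) = (-70/17, -213/17)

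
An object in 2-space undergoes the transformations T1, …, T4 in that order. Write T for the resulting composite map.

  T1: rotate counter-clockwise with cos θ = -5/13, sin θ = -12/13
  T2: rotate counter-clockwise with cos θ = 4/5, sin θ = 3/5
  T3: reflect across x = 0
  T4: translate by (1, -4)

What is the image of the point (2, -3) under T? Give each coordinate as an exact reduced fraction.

T1 rotate counter-clockwise with cos θ = -5/13, sin θ = -12/13: (2, -3) → (-46/13, -9/13)
T2 rotate counter-clockwise with cos θ = 4/5, sin θ = 3/5: (-46/13, -9/13) → (-157/65, -174/65)
T3 reflect across x = 0: (-157/65, -174/65) → (157/65, -174/65)
T4 translate by (1, -4): (157/65, -174/65) → (222/65, -434/65)

T(p) = (222/65, -434/65)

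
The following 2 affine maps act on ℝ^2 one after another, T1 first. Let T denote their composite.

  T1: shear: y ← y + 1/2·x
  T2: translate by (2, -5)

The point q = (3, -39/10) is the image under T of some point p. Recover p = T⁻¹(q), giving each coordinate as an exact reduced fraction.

p = (1, 3/5)

T1 = [1 0 0; 1/2 1 0; 0 0 1]
T2·T1 = [1 0 2; 1/2 1 -5; 0 0 1]
det M = 1; M⁻¹ = [1 0 -2; -1/2 1 6; 0 0 1]
M⁻¹ · (3, -39/10)ᵀ = (1, 3/5)ᵀ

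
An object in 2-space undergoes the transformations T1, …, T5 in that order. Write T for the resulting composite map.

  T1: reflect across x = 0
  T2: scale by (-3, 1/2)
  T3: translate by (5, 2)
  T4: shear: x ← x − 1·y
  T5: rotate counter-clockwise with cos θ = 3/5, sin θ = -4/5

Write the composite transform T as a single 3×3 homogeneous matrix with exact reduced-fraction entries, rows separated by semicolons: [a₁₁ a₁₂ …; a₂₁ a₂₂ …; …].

T1 = [-1 0 0; 0 1 0; 0 0 1]
T2·T1 = [3 0 0; 0 1/2 0; 0 0 1]
T3·…·T1 = [3 0 5; 0 1/2 2; 0 0 1]
T4·…·T1 = [3 -1/2 3; 0 1/2 2; 0 0 1]
T5·…·T1 = [9/5 1/10 17/5; -12/5 7/10 -6/5; 0 0 1]

T = [9/5 1/10 17/5; -12/5 7/10 -6/5; 0 0 1]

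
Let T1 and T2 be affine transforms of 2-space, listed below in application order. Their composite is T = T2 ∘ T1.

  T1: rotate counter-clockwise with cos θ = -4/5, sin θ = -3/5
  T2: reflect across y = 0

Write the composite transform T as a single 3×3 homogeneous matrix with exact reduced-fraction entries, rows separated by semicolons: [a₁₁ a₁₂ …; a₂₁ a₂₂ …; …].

T = [-4/5 3/5 0; 3/5 4/5 0; 0 0 1]

T1 = [-4/5 3/5 0; -3/5 -4/5 0; 0 0 1]
T2·T1 = [-4/5 3/5 0; 3/5 4/5 0; 0 0 1]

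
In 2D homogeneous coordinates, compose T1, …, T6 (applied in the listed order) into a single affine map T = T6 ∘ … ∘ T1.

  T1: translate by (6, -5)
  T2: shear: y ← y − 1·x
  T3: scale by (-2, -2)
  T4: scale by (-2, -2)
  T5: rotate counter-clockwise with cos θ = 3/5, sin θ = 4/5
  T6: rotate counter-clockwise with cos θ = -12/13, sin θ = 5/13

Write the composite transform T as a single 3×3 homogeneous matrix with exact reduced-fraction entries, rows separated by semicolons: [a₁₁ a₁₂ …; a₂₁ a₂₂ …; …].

T = [-356/65 132/65 -2796/65; 92/65 -224/65 1672/65; 0 0 1]

T1 = [1 0 6; 0 1 -5; 0 0 1]
T2·T1 = [1 0 6; -1 1 -11; 0 0 1]
T3·…·T1 = [-2 0 -12; 2 -2 22; 0 0 1]
T4·…·T1 = [4 0 24; -4 4 -44; 0 0 1]
T5·…·T1 = [28/5 -16/5 248/5; 4/5 12/5 -36/5; 0 0 1]
T6·…·T1 = [-356/65 132/65 -2796/65; 92/65 -224/65 1672/65; 0 0 1]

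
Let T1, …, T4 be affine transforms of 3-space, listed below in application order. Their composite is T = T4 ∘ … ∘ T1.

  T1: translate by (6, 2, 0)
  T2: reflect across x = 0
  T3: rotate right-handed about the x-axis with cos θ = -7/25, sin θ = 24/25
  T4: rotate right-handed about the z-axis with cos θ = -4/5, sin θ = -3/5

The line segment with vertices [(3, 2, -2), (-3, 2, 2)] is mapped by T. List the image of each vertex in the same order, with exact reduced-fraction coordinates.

image vertices: (192/25, 119/25, 22/5), (72/125, 529/125, 82/25)

T1 translate by (6, 2, 0): (3, 2, -2) → (9, 4, -2); (-3, 2, 2) → (3, 4, 2)
T2 reflect across x = 0: (9, 4, -2) → (-9, 4, -2); (3, 4, 2) → (-3, 4, 2)
T3 rotate right-handed about the x-axis with cos θ = -7/25, sin θ = 24/25: (-9, 4, -2) → (-9, 4/5, 22/5); (-3, 4, 2) → (-3, -76/25, 82/25)
T4 rotate right-handed about the z-axis with cos θ = -4/5, sin θ = -3/5: (-9, 4/5, 22/5) → (192/25, 119/25, 22/5); (-3, -76/25, 82/25) → (72/125, 529/125, 82/25)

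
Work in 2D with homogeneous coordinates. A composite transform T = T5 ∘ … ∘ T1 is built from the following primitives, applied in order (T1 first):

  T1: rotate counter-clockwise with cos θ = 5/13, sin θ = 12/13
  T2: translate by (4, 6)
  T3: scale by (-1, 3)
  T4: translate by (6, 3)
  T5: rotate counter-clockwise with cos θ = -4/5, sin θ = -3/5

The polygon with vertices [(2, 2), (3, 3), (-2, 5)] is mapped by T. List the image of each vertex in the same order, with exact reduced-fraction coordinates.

image vertices: (193/13, -324/13), (218/13, -369/13), (444/65, -1392/65)

T1 rotate counter-clockwise with cos θ = 5/13, sin θ = 12/13: (2, 2) → (-14/13, 34/13); (3, 3) → (-21/13, 51/13); (-2, 5) → (-70/13, 1/13)
T2 translate by (4, 6): (-14/13, 34/13) → (38/13, 112/13); (-21/13, 51/13) → (31/13, 129/13); (-70/13, 1/13) → (-18/13, 79/13)
T3 scale by (-1, 3): (38/13, 112/13) → (-38/13, 336/13); (31/13, 129/13) → (-31/13, 387/13); (-18/13, 79/13) → (18/13, 237/13)
T4 translate by (6, 3): (-38/13, 336/13) → (40/13, 375/13); (-31/13, 387/13) → (47/13, 426/13); (18/13, 237/13) → (96/13, 276/13)
T5 rotate counter-clockwise with cos θ = -4/5, sin θ = -3/5: (40/13, 375/13) → (193/13, -324/13); (47/13, 426/13) → (218/13, -369/13); (96/13, 276/13) → (444/65, -1392/65)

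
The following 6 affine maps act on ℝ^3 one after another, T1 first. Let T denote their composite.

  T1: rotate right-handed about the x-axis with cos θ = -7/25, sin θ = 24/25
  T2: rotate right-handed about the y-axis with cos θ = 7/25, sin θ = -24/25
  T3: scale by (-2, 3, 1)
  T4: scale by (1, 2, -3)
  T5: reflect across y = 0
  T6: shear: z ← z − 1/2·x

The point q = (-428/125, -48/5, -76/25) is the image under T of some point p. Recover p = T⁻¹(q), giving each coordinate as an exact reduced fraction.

p = (2, -8/5, -6/5)

T1 = [1 0 0 0; 0 -7/25 -24/25 0; 0 24/25 -7/25 0; 0 0 0 1]
T2·T1 = [7/25 -576/625 168/625 0; 0 -7/25 -24/25 0; 24/25 168/625 -49/625 0; 0 0 0 1]
T3·…·T1 = [-14/25 1152/625 -336/625 0; 0 -21/25 -72/25 0; 24/25 168/625 -49/625 0; 0 0 0 1]
T4·…·T1 = [-14/25 1152/625 -336/625 0; 0 -42/25 -144/25 0; -72/25 -504/625 147/625 0; 0 0 0 1]
T5·…·T1 = [-14/25 1152/625 -336/625 0; 0 42/25 144/25 0; -72/25 -504/625 147/625 0; 0 0 0 1]
T6·…·T1 = [-14/25 1152/625 -336/625 0; 0 42/25 144/25 0; -13/5 -216/125 63/125 0; 0 0 0 1]
det M = -36; M⁻¹ = [-3/10 0 -8/25 0; 52/125 7/150 -56/625 0; -91/750 4/25 49/1875 0; 0 0 0 1]
M⁻¹ · (-428/125, -48/5, -76/25)ᵀ = (2, -8/5, -6/5)ᵀ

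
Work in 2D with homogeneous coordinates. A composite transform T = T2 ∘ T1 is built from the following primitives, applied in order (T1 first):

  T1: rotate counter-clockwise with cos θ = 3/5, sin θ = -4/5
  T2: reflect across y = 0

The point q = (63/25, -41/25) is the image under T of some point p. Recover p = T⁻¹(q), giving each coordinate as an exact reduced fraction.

T1 = [3/5 4/5 0; -4/5 3/5 0; 0 0 1]
T2·T1 = [3/5 4/5 0; 4/5 -3/5 0; 0 0 1]
det M = -1; M⁻¹ = [3/5 4/5 0; 4/5 -3/5 0; 0 0 1]
M⁻¹ · (63/25, -41/25)ᵀ = (1/5, 3)ᵀ

p = (1/5, 3)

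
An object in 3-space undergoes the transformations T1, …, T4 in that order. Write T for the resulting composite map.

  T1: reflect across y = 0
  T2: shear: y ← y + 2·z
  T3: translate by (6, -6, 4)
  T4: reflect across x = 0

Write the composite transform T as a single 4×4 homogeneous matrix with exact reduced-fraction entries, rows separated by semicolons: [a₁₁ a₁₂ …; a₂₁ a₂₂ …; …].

T1 = [1 0 0 0; 0 -1 0 0; 0 0 1 0; 0 0 0 1]
T2·T1 = [1 0 0 0; 0 -1 2 0; 0 0 1 0; 0 0 0 1]
T3·…·T1 = [1 0 0 6; 0 -1 2 -6; 0 0 1 4; 0 0 0 1]
T4·…·T1 = [-1 0 0 -6; 0 -1 2 -6; 0 0 1 4; 0 0 0 1]

T = [-1 0 0 -6; 0 -1 2 -6; 0 0 1 4; 0 0 0 1]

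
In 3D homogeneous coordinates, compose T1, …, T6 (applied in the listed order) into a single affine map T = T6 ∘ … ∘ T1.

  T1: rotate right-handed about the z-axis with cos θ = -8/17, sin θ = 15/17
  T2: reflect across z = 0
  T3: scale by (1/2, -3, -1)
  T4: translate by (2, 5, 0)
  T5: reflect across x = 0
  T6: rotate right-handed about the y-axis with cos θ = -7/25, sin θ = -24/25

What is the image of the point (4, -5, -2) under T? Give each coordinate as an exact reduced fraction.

T1 rotate right-handed about the z-axis with cos θ = -8/17, sin θ = 15/17: (4, -5, -2) → (43/17, 100/17, -2)
T2 reflect across z = 0: (43/17, 100/17, -2) → (43/17, 100/17, 2)
T3 scale by (1/2, -3, -1): (43/17, 100/17, 2) → (43/34, -300/17, -2)
T4 translate by (2, 5, 0): (43/34, -300/17, -2) → (111/34, -215/17, -2)
T5 reflect across x = 0: (111/34, -215/17, -2) → (-111/34, -215/17, -2)
T6 rotate right-handed about the y-axis with cos θ = -7/25, sin θ = -24/25: (-111/34, -215/17, -2) → (2409/850, -215/17, -1094/425)

T(p) = (2409/850, -215/17, -1094/425)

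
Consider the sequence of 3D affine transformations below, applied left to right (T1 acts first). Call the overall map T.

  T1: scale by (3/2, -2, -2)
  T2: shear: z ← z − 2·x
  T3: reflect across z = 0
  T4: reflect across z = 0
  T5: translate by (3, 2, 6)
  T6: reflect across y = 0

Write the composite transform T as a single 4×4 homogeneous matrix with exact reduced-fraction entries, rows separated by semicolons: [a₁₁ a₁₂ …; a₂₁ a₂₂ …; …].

T1 = [3/2 0 0 0; 0 -2 0 0; 0 0 -2 0; 0 0 0 1]
T2·T1 = [3/2 0 0 0; 0 -2 0 0; -3 0 -2 0; 0 0 0 1]
T3·…·T1 = [3/2 0 0 0; 0 -2 0 0; 3 0 2 0; 0 0 0 1]
T4·…·T1 = [3/2 0 0 0; 0 -2 0 0; -3 0 -2 0; 0 0 0 1]
T5·…·T1 = [3/2 0 0 3; 0 -2 0 2; -3 0 -2 6; 0 0 0 1]
T6·…·T1 = [3/2 0 0 3; 0 2 0 -2; -3 0 -2 6; 0 0 0 1]

T = [3/2 0 0 3; 0 2 0 -2; -3 0 -2 6; 0 0 0 1]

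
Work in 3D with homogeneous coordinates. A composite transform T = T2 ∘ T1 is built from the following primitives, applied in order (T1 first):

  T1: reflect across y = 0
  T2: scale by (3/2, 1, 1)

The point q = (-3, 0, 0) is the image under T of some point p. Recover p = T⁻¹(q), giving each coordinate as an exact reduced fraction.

T1 = [1 0 0 0; 0 -1 0 0; 0 0 1 0; 0 0 0 1]
T2·T1 = [3/2 0 0 0; 0 -1 0 0; 0 0 1 0; 0 0 0 1]
det M = -3/2; M⁻¹ = [2/3 0 0 0; 0 -1 0 0; 0 0 1 0; 0 0 0 1]
M⁻¹ · (-3, 0, 0)ᵀ = (-2, 0, 0)ᵀ

p = (-2, 0, 0)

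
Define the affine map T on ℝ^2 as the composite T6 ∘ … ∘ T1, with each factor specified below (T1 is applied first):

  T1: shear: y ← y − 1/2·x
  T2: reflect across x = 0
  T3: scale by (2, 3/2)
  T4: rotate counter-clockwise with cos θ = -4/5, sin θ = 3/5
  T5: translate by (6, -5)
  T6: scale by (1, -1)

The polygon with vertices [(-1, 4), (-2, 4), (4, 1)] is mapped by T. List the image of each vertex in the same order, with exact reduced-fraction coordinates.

image vertices: (7/20, 46/5), (-17/10, 43/5), (133/10, 43/5)

T1 shear: y ← y − 1/2·x: (-1, 4) → (-1, 9/2); (-2, 4) → (-2, 5); (4, 1) → (4, -1)
T2 reflect across x = 0: (-1, 9/2) → (1, 9/2); (-2, 5) → (2, 5); (4, -1) → (-4, -1)
T3 scale by (2, 3/2): (1, 9/2) → (2, 27/4); (2, 5) → (4, 15/2); (-4, -1) → (-8, -3/2)
T4 rotate counter-clockwise with cos θ = -4/5, sin θ = 3/5: (2, 27/4) → (-113/20, -21/5); (4, 15/2) → (-77/10, -18/5); (-8, -3/2) → (73/10, -18/5)
T5 translate by (6, -5): (-113/20, -21/5) → (7/20, -46/5); (-77/10, -18/5) → (-17/10, -43/5); (73/10, -18/5) → (133/10, -43/5)
T6 scale by (1, -1): (7/20, -46/5) → (7/20, 46/5); (-17/10, -43/5) → (-17/10, 43/5); (133/10, -43/5) → (133/10, 43/5)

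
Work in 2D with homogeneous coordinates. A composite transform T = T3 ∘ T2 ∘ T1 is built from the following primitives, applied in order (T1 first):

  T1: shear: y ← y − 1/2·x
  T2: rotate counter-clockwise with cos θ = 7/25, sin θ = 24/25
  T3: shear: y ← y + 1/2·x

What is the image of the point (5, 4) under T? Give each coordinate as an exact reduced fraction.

T1 shear: y ← y − 1/2·x: (5, 4) → (5, 3/2)
T2 rotate counter-clockwise with cos θ = 7/25, sin θ = 24/25: (5, 3/2) → (-1/25, 261/50)
T3 shear: y ← y + 1/2·x: (-1/25, 261/50) → (-1/25, 26/5)

T(p) = (-1/25, 26/5)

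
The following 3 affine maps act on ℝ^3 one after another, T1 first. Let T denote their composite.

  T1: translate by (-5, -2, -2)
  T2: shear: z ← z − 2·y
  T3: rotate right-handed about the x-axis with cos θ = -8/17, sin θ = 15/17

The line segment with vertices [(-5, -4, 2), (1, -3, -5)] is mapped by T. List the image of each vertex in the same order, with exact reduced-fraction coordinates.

image vertices: (-10, -132/17, -186/17), (-4, -5/17, -99/17)

T1 translate by (-5, -2, -2): (-5, -4, 2) → (-10, -6, 0); (1, -3, -5) → (-4, -5, -7)
T2 shear: z ← z − 2·y: (-10, -6, 0) → (-10, -6, 12); (-4, -5, -7) → (-4, -5, 3)
T3 rotate right-handed about the x-axis with cos θ = -8/17, sin θ = 15/17: (-10, -6, 12) → (-10, -132/17, -186/17); (-4, -5, 3) → (-4, -5/17, -99/17)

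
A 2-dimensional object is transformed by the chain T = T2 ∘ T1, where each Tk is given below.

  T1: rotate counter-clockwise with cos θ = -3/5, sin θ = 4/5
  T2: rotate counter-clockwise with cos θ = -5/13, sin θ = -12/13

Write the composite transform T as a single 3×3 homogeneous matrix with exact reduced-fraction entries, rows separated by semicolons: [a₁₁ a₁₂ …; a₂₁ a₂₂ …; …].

T = [63/65 -16/65 0; 16/65 63/65 0; 0 0 1]

T1 = [-3/5 -4/5 0; 4/5 -3/5 0; 0 0 1]
T2·T1 = [63/65 -16/65 0; 16/65 63/65 0; 0 0 1]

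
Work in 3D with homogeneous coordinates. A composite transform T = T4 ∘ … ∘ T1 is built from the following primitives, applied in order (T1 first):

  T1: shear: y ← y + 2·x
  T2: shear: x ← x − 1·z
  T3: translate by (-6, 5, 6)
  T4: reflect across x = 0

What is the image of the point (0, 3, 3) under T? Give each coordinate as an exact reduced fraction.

T(p) = (9, 8, 9)

T1 shear: y ← y + 2·x: (0, 3, 3) → (0, 3, 3)
T2 shear: x ← x − 1·z: (0, 3, 3) → (-3, 3, 3)
T3 translate by (-6, 5, 6): (-3, 3, 3) → (-9, 8, 9)
T4 reflect across x = 0: (-9, 8, 9) → (9, 8, 9)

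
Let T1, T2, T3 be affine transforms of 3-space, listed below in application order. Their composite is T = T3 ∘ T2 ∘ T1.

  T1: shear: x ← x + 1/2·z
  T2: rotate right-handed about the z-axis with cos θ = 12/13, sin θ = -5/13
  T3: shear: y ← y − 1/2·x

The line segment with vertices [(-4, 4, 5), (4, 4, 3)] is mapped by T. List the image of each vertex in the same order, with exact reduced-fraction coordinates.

T1 shear: x ← x + 1/2·z: (-4, 4, 5) → (-3/2, 4, 5); (4, 4, 3) → (11/2, 4, 3)
T2 rotate right-handed about the z-axis with cos θ = 12/13, sin θ = -5/13: (-3/2, 4, 5) → (2/13, 111/26, 5); (11/2, 4, 3) → (86/13, 41/26, 3)
T3 shear: y ← y − 1/2·x: (2/13, 111/26, 5) → (2/13, 109/26, 5); (86/13, 41/26, 3) → (86/13, -45/26, 3)

image vertices: (2/13, 109/26, 5), (86/13, -45/26, 3)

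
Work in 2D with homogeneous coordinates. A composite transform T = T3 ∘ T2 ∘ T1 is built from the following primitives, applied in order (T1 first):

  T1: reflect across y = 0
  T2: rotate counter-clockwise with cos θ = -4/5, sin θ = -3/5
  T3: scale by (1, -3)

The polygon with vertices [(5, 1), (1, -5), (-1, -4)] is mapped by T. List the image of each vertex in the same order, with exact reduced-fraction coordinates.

T1 reflect across y = 0: (5, 1) → (5, -1); (1, -5) → (1, 5); (-1, -4) → (-1, 4)
T2 rotate counter-clockwise with cos θ = -4/5, sin θ = -3/5: (5, -1) → (-23/5, -11/5); (1, 5) → (11/5, -23/5); (-1, 4) → (16/5, -13/5)
T3 scale by (1, -3): (-23/5, -11/5) → (-23/5, 33/5); (11/5, -23/5) → (11/5, 69/5); (16/5, -13/5) → (16/5, 39/5)

image vertices: (-23/5, 33/5), (11/5, 69/5), (16/5, 39/5)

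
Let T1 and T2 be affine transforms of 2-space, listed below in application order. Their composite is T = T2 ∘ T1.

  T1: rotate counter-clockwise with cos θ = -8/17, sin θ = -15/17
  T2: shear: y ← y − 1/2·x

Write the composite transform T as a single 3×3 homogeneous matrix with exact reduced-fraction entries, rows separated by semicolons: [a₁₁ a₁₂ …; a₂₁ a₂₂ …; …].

T = [-8/17 15/17 0; -11/17 -31/34 0; 0 0 1]

T1 = [-8/17 15/17 0; -15/17 -8/17 0; 0 0 1]
T2·T1 = [-8/17 15/17 0; -11/17 -31/34 0; 0 0 1]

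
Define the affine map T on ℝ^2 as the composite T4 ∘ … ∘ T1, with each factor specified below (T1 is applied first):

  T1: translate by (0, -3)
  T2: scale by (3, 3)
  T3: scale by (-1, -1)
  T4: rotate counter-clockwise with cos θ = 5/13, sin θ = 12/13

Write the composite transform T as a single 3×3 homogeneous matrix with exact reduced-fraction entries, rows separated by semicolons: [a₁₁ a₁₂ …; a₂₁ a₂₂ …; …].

T = [-15/13 36/13 -108/13; -36/13 -15/13 45/13; 0 0 1]

T1 = [1 0 0; 0 1 -3; 0 0 1]
T2·T1 = [3 0 0; 0 3 -9; 0 0 1]
T3·…·T1 = [-3 0 0; 0 -3 9; 0 0 1]
T4·…·T1 = [-15/13 36/13 -108/13; -36/13 -15/13 45/13; 0 0 1]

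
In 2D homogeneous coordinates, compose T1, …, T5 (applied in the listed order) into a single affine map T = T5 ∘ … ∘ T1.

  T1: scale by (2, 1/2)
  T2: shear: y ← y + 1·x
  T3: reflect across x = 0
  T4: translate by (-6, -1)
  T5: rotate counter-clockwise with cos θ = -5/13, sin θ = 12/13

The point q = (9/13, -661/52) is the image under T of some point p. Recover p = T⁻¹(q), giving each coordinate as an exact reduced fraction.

T1 = [2 0 0; 0 1/2 0; 0 0 1]
T2·T1 = [2 0 0; 2 1/2 0; 0 0 1]
T3·…·T1 = [-2 0 0; 2 1/2 0; 0 0 1]
T4·…·T1 = [-2 0 -6; 2 1/2 -1; 0 0 1]
T5·…·T1 = [-14/13 -6/13 42/13; -34/13 -5/26 -67/13; 0 0 1]
det M = -1; M⁻¹ = [5/26 -6/13 -3; -34/13 14/13 14; 0 0 1]
M⁻¹ · (9/13, -661/52)ᵀ = (3, -3/2)ᵀ

p = (3, -3/2)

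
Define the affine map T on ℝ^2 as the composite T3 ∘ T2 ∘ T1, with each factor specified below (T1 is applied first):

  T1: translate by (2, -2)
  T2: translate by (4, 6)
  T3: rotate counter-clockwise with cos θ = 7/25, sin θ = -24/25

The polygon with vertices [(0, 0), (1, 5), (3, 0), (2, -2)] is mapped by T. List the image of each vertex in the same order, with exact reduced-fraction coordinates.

image vertices: (138/25, -116/25), (53/5, -21/5), (159/25, -188/25), (104/25, -178/25)

T1 translate by (2, -2): (0, 0) → (2, -2); (1, 5) → (3, 3); (3, 0) → (5, -2); (2, -2) → (4, -4)
T2 translate by (4, 6): (2, -2) → (6, 4); (3, 3) → (7, 9); (5, -2) → (9, 4); (4, -4) → (8, 2)
T3 rotate counter-clockwise with cos θ = 7/25, sin θ = -24/25: (6, 4) → (138/25, -116/25); (7, 9) → (53/5, -21/5); (9, 4) → (159/25, -188/25); (8, 2) → (104/25, -178/25)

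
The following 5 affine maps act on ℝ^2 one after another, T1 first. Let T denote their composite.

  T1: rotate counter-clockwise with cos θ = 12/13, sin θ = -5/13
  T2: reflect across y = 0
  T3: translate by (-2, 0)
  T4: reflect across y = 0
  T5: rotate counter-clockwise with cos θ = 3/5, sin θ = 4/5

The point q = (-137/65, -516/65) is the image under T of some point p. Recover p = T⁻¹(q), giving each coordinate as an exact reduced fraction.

T1 = [12/13 5/13 0; -5/13 12/13 0; 0 0 1]
T2·T1 = [12/13 5/13 0; 5/13 -12/13 0; 0 0 1]
T3·…·T1 = [12/13 5/13 -2; 5/13 -12/13 0; 0 0 1]
T4·…·T1 = [12/13 5/13 -2; -5/13 12/13 0; 0 0 1]
T5·…·T1 = [56/65 -33/65 -6/5; 33/65 56/65 -8/5; 0 0 1]
det M = 1; M⁻¹ = [56/65 33/65 24/13; -33/65 56/65 10/13; 0 0 1]
M⁻¹ · (-137/65, -516/65)ᵀ = (-4, -5)ᵀ

p = (-4, -5)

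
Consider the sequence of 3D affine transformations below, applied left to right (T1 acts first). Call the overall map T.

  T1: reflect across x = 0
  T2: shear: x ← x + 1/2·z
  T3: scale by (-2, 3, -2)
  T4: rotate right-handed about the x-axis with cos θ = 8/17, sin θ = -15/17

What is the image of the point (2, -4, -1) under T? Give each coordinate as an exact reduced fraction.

T1 reflect across x = 0: (2, -4, -1) → (-2, -4, -1)
T2 shear: x ← x + 1/2·z: (-2, -4, -1) → (-5/2, -4, -1)
T3 scale by (-2, 3, -2): (-5/2, -4, -1) → (5, -12, 2)
T4 rotate right-handed about the x-axis with cos θ = 8/17, sin θ = -15/17: (5, -12, 2) → (5, -66/17, 196/17)

T(p) = (5, -66/17, 196/17)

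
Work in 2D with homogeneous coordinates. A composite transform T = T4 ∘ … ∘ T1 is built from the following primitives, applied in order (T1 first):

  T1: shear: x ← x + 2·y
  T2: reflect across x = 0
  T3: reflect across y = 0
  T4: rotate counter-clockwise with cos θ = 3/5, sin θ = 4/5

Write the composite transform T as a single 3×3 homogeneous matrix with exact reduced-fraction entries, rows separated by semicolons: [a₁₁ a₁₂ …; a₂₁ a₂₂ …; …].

T1 = [1 2 0; 0 1 0; 0 0 1]
T2·T1 = [-1 -2 0; 0 1 0; 0 0 1]
T3·…·T1 = [-1 -2 0; 0 -1 0; 0 0 1]
T4·…·T1 = [-3/5 -2/5 0; -4/5 -11/5 0; 0 0 1]

T = [-3/5 -2/5 0; -4/5 -11/5 0; 0 0 1]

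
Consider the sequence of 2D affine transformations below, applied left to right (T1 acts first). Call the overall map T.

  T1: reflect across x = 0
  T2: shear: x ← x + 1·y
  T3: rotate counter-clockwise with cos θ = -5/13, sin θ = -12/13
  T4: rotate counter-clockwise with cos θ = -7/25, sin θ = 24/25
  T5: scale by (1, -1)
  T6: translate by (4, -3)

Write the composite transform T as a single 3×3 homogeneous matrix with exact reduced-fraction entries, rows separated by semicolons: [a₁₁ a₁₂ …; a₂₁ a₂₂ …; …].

T = [-323/325 359/325 4; -36/325 -287/325 -3; 0 0 1]

T1 = [-1 0 0; 0 1 0; 0 0 1]
T2·T1 = [-1 1 0; 0 1 0; 0 0 1]
T3·…·T1 = [5/13 7/13 0; 12/13 -17/13 0; 0 0 1]
T4·…·T1 = [-323/325 359/325 0; 36/325 287/325 0; 0 0 1]
T5·…·T1 = [-323/325 359/325 0; -36/325 -287/325 0; 0 0 1]
T6·…·T1 = [-323/325 359/325 4; -36/325 -287/325 -3; 0 0 1]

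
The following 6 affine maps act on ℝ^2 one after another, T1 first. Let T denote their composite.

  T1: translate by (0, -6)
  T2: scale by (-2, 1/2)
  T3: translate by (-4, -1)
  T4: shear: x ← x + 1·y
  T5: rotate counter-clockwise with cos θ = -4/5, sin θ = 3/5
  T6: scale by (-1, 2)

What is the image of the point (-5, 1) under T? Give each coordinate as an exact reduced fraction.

T1 translate by (0, -6): (-5, 1) → (-5, -5)
T2 scale by (-2, 1/2): (-5, -5) → (10, -5/2)
T3 translate by (-4, -1): (10, -5/2) → (6, -7/2)
T4 shear: x ← x + 1·y: (6, -7/2) → (5/2, -7/2)
T5 rotate counter-clockwise with cos θ = -4/5, sin θ = 3/5: (5/2, -7/2) → (1/10, 43/10)
T6 scale by (-1, 2): (1/10, 43/10) → (-1/10, 43/5)

T(p) = (-1/10, 43/5)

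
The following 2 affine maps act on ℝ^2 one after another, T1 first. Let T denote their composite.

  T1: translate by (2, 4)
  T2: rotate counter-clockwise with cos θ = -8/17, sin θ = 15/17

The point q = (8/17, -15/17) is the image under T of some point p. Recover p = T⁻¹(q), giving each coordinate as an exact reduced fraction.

p = (-3, -4)

T1 = [1 0 2; 0 1 4; 0 0 1]
T2·T1 = [-8/17 -15/17 -76/17; 15/17 -8/17 -2/17; 0 0 1]
det M = 1; M⁻¹ = [-8/17 15/17 -2; -15/17 -8/17 -4; 0 0 1]
M⁻¹ · (8/17, -15/17)ᵀ = (-3, -4)ᵀ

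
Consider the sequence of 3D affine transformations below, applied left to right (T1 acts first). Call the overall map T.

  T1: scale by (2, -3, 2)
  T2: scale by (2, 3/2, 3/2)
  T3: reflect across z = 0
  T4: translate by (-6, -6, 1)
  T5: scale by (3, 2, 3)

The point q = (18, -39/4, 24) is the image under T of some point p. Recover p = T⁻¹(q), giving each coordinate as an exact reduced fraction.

T1 = [2 0 0 0; 0 -3 0 0; 0 0 2 0; 0 0 0 1]
T2·T1 = [4 0 0 0; 0 -9/2 0 0; 0 0 3 0; 0 0 0 1]
T3·…·T1 = [4 0 0 0; 0 -9/2 0 0; 0 0 -3 0; 0 0 0 1]
T4·…·T1 = [4 0 0 -6; 0 -9/2 0 -6; 0 0 -3 1; 0 0 0 1]
T5·…·T1 = [12 0 0 -18; 0 -9 0 -12; 0 0 -9 3; 0 0 0 1]
det M = 972; M⁻¹ = [1/12 0 0 3/2; 0 -1/9 0 -4/3; 0 0 -1/9 1/3; 0 0 0 1]
M⁻¹ · (18, -39/4, 24)ᵀ = (3, -1/4, -7/3)ᵀ

p = (3, -1/4, -7/3)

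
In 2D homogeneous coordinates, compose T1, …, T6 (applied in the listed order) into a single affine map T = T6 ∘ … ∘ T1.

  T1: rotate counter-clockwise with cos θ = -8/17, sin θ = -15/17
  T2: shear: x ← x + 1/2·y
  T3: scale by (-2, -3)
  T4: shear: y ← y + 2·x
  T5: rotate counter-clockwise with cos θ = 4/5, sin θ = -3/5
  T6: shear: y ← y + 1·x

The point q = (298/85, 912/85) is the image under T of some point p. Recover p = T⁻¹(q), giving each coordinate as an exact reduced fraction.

p = (2, 4)

T1 = [-8/17 15/17 0; -15/17 -8/17 0; 0 0 1]
T2·T1 = [-31/34 11/17 0; -15/17 -8/17 0; 0 0 1]
T3·…·T1 = [31/17 -22/17 0; 45/17 24/17 0; 0 0 1]
T4·…·T1 = [31/17 -22/17 0; 107/17 -20/17 0; 0 0 1]
T5·…·T1 = [89/17 -148/85 0; 67/17 -14/85 0; 0 0 1]
T6·…·T1 = [89/17 -148/85 0; 156/17 -162/85 0; 0 0 1]
det M = 6; M⁻¹ = [-27/85 74/255 0; -26/17 89/102 0; 0 0 1]
M⁻¹ · (298/85, 912/85)ᵀ = (2, 4)ᵀ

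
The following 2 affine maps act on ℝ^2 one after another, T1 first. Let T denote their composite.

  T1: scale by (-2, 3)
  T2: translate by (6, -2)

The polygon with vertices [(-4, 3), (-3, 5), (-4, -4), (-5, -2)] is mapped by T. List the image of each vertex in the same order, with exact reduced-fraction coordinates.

T1 scale by (-2, 3): (-4, 3) → (8, 9); (-3, 5) → (6, 15); (-4, -4) → (8, -12); (-5, -2) → (10, -6)
T2 translate by (6, -2): (8, 9) → (14, 7); (6, 15) → (12, 13); (8, -12) → (14, -14); (10, -6) → (16, -8)

image vertices: (14, 7), (12, 13), (14, -14), (16, -8)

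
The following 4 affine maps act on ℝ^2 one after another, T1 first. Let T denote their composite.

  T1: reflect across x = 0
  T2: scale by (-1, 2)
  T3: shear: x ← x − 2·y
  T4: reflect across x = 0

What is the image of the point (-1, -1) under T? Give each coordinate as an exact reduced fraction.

T(p) = (-3, -2)

T1 reflect across x = 0: (-1, -1) → (1, -1)
T2 scale by (-1, 2): (1, -1) → (-1, -2)
T3 shear: x ← x − 2·y: (-1, -2) → (3, -2)
T4 reflect across x = 0: (3, -2) → (-3, -2)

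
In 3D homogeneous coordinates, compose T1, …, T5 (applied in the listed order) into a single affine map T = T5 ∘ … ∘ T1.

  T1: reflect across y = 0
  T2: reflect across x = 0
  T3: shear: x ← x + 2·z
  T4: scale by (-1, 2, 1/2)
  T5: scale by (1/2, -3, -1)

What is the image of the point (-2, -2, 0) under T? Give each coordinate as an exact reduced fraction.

T1 reflect across y = 0: (-2, -2, 0) → (-2, 2, 0)
T2 reflect across x = 0: (-2, 2, 0) → (2, 2, 0)
T3 shear: x ← x + 2·z: (2, 2, 0) → (2, 2, 0)
T4 scale by (-1, 2, 1/2): (2, 2, 0) → (-2, 4, 0)
T5 scale by (1/2, -3, -1): (-2, 4, 0) → (-1, -12, 0)

T(p) = (-1, -12, 0)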